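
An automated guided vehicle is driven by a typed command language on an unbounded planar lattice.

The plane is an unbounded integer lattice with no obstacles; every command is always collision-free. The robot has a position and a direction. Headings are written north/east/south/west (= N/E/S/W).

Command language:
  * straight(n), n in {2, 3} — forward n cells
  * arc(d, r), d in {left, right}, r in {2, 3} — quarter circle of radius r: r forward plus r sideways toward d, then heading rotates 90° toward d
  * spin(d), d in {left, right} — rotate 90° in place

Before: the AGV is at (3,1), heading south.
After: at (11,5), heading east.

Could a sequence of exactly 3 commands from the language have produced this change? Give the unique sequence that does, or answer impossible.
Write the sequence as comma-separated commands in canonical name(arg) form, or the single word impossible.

arc(left, 2), arc(left, 3), arc(right, 3)

key: running arc(right, 3) before arc(left, 2) would end elsewhere — order is forced
begin: at (3,1), heading south
t=1 arc(left, 2) ⇒ at (5,-1), heading east
t=2 arc(left, 3) ⇒ at (8,2), heading north
t=3 arc(right, 3) ⇒ at (11,5), heading east
no other 3-command option fits: unique.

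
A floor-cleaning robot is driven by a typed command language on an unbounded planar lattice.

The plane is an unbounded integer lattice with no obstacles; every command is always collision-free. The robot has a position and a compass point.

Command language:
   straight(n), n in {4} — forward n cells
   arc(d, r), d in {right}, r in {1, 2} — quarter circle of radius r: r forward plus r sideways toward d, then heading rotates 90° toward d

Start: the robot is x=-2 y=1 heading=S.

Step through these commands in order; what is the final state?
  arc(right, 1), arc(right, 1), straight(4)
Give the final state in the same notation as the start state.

from: x=-2 y=1 heading=S
t=1 arc(right, 1) ⇒ x=-3 y=0 heading=W
t=2 arc(right, 1) ⇒ x=-4 y=1 heading=N
t=3 straight(4) ⇒ x=-4 y=5 heading=N

x=-4 y=5 heading=N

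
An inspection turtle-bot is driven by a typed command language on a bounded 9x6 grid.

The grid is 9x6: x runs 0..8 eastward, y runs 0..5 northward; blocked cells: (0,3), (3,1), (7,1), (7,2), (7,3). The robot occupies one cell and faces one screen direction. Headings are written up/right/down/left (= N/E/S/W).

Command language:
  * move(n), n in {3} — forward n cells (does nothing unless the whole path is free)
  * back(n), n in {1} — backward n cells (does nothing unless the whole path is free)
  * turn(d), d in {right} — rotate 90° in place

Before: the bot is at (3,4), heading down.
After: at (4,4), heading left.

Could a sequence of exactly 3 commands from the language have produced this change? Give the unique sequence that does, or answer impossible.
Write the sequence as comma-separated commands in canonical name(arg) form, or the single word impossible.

move(3), turn(right), back(1)

key: order matters: swapping move(3) and back(1) lands elsewhere
from: at (3,4), heading down
1. move(3) → at (3,4), heading down
2. turn(right) → at (3,4), heading left
3. back(1) → at (4,4), heading left
no rival 3-sequence matches.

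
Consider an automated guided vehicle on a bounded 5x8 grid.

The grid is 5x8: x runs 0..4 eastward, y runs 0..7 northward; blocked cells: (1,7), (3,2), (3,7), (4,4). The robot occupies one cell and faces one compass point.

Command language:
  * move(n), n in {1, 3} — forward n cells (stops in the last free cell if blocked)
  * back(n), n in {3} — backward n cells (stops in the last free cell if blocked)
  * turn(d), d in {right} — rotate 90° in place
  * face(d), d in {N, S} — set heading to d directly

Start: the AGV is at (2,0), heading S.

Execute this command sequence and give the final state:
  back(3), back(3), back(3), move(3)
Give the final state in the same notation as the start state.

start: at (2,0), heading S
1. back(3) → at (2,3), heading S
2. back(3) → at (2,6), heading S
3. back(3) → at (2,7), heading S
4. move(3) → at (2,4), heading S

at (2,4), heading S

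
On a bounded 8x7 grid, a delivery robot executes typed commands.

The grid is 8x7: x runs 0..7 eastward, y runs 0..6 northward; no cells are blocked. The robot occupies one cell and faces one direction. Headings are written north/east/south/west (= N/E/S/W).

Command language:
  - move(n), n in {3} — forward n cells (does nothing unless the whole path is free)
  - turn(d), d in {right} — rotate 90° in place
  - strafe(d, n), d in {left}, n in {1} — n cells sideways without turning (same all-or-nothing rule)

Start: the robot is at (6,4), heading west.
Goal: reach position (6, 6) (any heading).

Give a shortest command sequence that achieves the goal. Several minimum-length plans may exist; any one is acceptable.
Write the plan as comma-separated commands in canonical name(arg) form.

strafe(left, 1), turn(right), move(3)

initial: at (6,4), heading west
t=1 strafe(left, 1) ⇒ at (6,3), heading west
t=2 turn(right) ⇒ at (6,3), heading north
t=3 move(3) ⇒ at (6,6), heading north
no 2-step plan works, so 3 is optimal.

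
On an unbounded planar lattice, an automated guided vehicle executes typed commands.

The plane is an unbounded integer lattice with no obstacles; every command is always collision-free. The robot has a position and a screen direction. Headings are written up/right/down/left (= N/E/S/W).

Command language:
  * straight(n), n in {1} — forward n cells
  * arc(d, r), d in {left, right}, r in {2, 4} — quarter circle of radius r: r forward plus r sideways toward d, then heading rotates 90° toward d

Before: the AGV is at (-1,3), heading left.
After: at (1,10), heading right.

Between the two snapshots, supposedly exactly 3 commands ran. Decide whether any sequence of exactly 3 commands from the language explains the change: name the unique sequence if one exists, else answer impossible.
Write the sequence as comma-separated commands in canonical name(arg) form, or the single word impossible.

key: order matters: swapping arc(right, 2) and arc(right, 4) lands elsewhere
begin: at (-1,3), heading left
step 1 (arc(right, 2)): at (-3,5), heading up
step 2 (straight(1)): at (-3,6), heading up
step 3 (arc(right, 4)): at (1,10), heading right
all 125 alternatives checked — unique.

arc(right, 2), straight(1), arc(right, 4)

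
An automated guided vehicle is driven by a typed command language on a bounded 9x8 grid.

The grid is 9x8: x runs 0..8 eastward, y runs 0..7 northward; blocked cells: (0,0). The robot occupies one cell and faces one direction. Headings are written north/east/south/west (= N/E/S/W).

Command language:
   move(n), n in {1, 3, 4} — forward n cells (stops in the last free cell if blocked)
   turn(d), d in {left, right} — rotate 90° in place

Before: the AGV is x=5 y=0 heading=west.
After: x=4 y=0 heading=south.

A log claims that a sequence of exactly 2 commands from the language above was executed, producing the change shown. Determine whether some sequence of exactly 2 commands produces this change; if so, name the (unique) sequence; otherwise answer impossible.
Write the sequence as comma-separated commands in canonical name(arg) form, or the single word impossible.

move(1), turn(left)

key: position moved to (4,0) AND the heading swung to S — translation plus rotation needed
start: x=5 y=0 heading=west
t=1 move(1) ⇒ x=4 y=0 heading=west
t=2 turn(left) ⇒ x=4 y=0 heading=south
uniquely the one of 25 2-step routes that fits.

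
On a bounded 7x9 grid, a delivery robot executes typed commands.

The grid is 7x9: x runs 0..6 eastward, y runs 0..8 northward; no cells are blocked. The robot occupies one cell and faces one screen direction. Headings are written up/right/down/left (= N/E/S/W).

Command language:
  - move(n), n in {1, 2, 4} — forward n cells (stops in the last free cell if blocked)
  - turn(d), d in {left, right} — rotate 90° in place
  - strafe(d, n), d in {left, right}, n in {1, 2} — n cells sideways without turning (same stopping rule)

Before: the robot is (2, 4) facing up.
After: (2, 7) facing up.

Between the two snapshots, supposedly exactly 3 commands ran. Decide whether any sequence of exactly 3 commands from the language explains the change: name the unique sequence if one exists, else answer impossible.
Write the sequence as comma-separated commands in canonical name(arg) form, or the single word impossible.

key: still facing N at the end — nothing in the sequence rotates
t0: (2, 4) facing up
1. move(1) → (2, 5) facing up
2. move(1) → (2, 6) facing up
3. move(1) → (2, 7) facing up
no other 3-command option fits: unique.

move(1), move(1), move(1)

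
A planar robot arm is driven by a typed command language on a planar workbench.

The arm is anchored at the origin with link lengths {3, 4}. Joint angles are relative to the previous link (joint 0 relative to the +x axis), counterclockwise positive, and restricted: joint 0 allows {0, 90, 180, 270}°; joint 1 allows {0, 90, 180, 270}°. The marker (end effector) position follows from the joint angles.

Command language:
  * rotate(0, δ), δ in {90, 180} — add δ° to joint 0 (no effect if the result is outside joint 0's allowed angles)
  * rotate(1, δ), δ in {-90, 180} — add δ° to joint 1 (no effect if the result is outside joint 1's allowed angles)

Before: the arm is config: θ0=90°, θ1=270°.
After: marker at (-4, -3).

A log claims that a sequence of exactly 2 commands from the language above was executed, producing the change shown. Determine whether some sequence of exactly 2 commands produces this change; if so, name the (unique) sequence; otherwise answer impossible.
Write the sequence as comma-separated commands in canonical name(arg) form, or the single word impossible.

t0: config: θ0=90°, θ1=270°
t=1 rotate(0, 90) ⇒ config: θ0=180°, θ1=270°
t=2 rotate(0, 90) ⇒ config: θ0=270°, θ1=270°
no rival 2-sequence matches.

rotate(0, 90), rotate(0, 90)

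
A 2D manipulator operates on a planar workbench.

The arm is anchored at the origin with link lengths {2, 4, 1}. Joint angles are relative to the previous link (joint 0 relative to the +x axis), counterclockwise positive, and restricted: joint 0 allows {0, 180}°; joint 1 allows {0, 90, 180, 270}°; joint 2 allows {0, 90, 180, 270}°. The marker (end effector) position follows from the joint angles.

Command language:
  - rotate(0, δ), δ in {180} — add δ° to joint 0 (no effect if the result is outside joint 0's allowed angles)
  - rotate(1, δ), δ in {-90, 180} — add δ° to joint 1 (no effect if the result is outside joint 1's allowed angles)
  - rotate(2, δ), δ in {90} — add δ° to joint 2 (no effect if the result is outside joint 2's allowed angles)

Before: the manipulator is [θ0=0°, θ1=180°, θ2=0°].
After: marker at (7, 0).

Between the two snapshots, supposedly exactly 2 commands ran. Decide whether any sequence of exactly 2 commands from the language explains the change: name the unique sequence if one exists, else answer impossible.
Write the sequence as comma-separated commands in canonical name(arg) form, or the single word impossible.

rotate(1, -90), rotate(1, -90)

initial: [θ0=0°, θ1=180°, θ2=0°]
1. rotate(1, -90) → [θ0=0°, θ1=90°, θ2=0°]
2. rotate(1, -90) → [θ0=0°, θ1=0°, θ2=0°]
no other 2-command option fits: unique.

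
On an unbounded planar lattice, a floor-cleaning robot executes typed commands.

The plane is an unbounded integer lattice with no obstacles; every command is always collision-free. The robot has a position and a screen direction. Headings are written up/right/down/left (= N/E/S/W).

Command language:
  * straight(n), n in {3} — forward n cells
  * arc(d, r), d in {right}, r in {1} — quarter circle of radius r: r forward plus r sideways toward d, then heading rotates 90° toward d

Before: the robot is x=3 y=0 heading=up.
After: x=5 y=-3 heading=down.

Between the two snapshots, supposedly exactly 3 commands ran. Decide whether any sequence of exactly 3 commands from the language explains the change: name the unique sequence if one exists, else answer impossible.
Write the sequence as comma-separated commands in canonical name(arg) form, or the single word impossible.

key: cell and facing (now S) both changed — the 3 commands mix motion and turning
begin: x=3 y=0 heading=up
t=1 arc(right, 1) ⇒ x=4 y=1 heading=right
t=2 arc(right, 1) ⇒ x=5 y=0 heading=down
t=3 straight(3) ⇒ x=5 y=-3 heading=down
no other 3-command option fits: unique.

arc(right, 1), arc(right, 1), straight(3)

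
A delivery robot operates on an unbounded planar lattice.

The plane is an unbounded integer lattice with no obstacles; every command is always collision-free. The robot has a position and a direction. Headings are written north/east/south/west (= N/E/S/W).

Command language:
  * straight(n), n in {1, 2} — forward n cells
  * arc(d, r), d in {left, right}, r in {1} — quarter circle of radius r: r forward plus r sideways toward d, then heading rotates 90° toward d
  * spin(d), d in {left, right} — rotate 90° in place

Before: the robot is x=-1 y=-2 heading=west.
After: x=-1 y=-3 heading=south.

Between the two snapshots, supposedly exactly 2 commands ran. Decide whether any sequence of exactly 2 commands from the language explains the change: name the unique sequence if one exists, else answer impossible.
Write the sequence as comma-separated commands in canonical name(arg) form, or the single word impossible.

key: running straight(1) before spin(left) would end elsewhere — order is forced
start: x=-1 y=-2 heading=west
t=1 spin(left) ⇒ x=-1 y=-2 heading=south
t=2 straight(1) ⇒ x=-1 y=-3 heading=south
no rival 2-sequence matches.

spin(left), straight(1)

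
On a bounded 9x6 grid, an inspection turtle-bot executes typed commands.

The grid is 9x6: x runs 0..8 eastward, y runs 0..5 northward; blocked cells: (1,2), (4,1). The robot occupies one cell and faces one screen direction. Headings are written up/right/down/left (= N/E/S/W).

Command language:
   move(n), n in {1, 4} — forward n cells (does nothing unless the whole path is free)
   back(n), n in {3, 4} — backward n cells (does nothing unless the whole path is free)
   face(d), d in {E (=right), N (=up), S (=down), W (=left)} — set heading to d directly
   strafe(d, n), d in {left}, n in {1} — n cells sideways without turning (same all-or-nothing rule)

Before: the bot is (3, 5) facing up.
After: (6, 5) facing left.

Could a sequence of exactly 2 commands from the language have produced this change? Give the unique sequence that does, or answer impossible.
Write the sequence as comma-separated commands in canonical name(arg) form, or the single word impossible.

key: cell and facing (now W) both changed — the 2 commands mix motion and turning
from: (3, 5) facing up
step 1 (face(W)): (3, 5) facing left
step 2 (back(3)): (6, 5) facing left
all 81 alternatives checked — unique.

face(W), back(3)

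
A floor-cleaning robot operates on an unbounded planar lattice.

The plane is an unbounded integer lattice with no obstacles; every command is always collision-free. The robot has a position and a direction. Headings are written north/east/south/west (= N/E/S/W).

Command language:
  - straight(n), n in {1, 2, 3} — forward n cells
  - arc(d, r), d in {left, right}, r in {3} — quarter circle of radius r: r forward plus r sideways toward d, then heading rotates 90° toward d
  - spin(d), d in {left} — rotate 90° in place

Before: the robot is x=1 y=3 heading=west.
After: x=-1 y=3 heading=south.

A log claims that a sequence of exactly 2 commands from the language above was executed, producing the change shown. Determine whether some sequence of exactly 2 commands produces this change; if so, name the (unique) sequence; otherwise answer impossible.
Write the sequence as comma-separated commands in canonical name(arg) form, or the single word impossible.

key: position moved to (-1,3) AND the heading swung to S — translation plus rotation needed
start: x=1 y=3 heading=west
1. straight(2) → x=-1 y=3 heading=west
2. spin(left) → x=-1 y=3 heading=south
uniquely the one of 36 2-step routes that fits.

straight(2), spin(left)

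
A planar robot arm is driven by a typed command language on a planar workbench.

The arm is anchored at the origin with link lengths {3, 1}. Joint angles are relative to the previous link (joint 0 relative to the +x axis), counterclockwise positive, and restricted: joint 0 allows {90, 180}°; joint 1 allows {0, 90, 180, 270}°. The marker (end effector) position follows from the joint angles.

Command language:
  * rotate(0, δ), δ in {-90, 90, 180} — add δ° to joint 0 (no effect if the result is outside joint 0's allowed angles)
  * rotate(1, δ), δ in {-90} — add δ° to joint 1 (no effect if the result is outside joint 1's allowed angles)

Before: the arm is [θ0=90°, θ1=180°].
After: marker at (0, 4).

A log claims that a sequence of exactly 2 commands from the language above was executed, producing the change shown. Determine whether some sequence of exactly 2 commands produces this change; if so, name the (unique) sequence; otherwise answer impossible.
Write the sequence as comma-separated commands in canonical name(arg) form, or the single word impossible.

rotate(1, -90), rotate(1, -90)

start: [θ0=90°, θ1=180°]
[1] after rotate(1, -90): [θ0=90°, θ1=90°]
[2] after rotate(1, -90): [θ0=90°, θ1=0°]
uniquely the one of 16 2-step routes that fits.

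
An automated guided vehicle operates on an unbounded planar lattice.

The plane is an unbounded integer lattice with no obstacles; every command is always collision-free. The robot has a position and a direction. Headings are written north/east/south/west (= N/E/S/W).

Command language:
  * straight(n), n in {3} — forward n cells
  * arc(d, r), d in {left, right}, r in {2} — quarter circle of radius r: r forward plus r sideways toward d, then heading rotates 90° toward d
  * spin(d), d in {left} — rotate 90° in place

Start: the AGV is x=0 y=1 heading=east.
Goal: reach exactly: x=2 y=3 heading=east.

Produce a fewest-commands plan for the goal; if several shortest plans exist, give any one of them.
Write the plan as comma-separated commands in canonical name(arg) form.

spin(left), arc(right, 2)

initial: x=0 y=1 heading=east
t=1 spin(left) ⇒ x=0 y=1 heading=north
t=2 arc(right, 2) ⇒ x=2 y=3 heading=east
shorter routes all fall short; 2 is best.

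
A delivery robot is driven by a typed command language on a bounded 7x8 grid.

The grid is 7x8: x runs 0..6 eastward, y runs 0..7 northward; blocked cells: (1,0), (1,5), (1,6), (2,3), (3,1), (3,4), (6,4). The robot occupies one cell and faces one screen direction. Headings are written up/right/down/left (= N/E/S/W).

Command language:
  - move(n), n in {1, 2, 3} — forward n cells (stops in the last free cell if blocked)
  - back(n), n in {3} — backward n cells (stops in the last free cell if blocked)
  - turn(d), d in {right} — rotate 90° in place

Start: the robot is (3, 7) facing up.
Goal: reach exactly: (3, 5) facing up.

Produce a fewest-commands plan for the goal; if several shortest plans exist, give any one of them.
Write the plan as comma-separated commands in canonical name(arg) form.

back(3)

initial: (3, 7) facing up
[1] after back(3): (3, 5) facing up
shorter routes all fall short; 1 is best.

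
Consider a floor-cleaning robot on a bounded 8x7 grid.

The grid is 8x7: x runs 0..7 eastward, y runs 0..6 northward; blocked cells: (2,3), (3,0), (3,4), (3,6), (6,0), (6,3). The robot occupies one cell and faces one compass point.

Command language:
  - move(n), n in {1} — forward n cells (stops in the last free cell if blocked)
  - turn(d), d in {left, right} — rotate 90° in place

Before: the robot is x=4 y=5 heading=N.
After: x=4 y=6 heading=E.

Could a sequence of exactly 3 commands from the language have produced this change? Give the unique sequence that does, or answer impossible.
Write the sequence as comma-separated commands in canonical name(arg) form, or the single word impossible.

key: order matters: swapping move(1) and turn(right) lands elsewhere
initial: x=4 y=5 heading=N
1. move(1) → x=4 y=6 heading=N
2. move(1) → x=4 y=6 heading=N
3. turn(right) → x=4 y=6 heading=E
no rival 3-sequence matches.

move(1), move(1), turn(right)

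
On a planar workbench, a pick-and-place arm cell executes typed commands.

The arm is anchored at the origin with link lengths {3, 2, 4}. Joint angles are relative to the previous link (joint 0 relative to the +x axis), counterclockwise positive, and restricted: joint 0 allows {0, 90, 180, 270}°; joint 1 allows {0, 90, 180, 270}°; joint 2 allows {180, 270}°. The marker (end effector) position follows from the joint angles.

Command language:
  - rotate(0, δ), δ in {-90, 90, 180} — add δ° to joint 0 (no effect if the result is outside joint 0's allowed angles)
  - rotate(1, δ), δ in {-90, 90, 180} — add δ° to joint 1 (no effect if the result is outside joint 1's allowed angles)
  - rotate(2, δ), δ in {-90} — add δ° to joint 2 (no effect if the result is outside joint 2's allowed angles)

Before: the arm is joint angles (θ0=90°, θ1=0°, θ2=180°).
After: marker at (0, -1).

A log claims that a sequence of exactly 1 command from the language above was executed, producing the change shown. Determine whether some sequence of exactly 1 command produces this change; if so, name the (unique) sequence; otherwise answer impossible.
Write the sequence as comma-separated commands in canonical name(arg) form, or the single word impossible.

rotate(0, 180)

start: joint angles (θ0=90°, θ1=0°, θ2=180°)
t=1 rotate(0, 180) ⇒ joint angles (θ0=270°, θ1=0°, θ2=180°)
uniquely the one of 7 1-step routes that fits.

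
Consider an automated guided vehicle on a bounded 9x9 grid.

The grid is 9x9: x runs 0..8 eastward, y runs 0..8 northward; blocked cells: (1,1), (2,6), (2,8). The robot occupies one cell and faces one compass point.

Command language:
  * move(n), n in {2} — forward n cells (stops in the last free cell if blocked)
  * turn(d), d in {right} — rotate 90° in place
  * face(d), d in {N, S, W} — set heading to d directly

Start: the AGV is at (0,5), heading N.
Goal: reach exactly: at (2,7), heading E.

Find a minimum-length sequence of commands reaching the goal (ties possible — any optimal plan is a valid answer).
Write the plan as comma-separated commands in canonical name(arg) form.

start: at (0,5), heading N
t=1 move(2) ⇒ at (0,7), heading N
t=2 turn(right) ⇒ at (0,7), heading E
t=3 move(2) ⇒ at (2,7), heading E
minimal: 3 command(s), checked below 3.

move(2), turn(right), move(2)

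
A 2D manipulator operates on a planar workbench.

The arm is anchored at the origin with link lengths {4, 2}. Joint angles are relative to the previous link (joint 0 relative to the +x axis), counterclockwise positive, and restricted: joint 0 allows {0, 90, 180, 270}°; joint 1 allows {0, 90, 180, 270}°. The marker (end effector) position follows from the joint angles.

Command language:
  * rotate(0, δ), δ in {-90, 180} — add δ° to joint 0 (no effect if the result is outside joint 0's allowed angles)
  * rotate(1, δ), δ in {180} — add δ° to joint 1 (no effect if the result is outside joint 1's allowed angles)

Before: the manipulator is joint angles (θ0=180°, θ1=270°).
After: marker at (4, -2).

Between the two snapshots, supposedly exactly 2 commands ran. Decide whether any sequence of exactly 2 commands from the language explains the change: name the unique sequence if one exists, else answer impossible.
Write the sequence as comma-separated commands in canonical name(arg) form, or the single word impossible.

rotate(0, -90), rotate(0, -90)

initial: joint angles (θ0=180°, θ1=270°)
t=1 rotate(0, -90) ⇒ joint angles (θ0=90°, θ1=270°)
t=2 rotate(0, -90) ⇒ joint angles (θ0=0°, θ1=270°)
all 9 alternatives checked — unique.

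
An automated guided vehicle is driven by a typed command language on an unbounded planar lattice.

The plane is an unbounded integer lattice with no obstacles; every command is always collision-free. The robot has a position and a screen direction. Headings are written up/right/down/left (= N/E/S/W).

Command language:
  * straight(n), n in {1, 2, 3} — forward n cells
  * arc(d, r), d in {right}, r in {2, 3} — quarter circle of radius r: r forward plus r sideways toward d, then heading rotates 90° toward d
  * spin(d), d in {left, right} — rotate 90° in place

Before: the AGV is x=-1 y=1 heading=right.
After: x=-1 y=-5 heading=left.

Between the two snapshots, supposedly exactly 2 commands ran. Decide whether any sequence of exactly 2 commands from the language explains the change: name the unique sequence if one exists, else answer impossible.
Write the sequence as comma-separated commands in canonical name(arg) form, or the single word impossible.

key: position moved to (-1,-5) AND the heading swung to W — translation plus rotation needed
start: x=-1 y=1 heading=right
[1] after arc(right, 3): x=2 y=-2 heading=down
[2] after arc(right, 3): x=-1 y=-5 heading=left
no other 2-command option fits: unique.

arc(right, 3), arc(right, 3)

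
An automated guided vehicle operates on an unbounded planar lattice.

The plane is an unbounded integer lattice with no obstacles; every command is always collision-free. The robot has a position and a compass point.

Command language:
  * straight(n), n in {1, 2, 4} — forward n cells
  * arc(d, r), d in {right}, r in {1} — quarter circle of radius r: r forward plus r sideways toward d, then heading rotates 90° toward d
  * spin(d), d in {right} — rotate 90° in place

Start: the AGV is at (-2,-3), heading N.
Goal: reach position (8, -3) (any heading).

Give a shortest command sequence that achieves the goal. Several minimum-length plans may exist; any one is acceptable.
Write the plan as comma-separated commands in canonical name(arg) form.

from: at (-2,-3), heading N
t=1 arc(right, 1) ⇒ at (-1,-2), heading E
t=2 straight(4) ⇒ at (3,-2), heading E
t=3 straight(4) ⇒ at (7,-2), heading E
t=4 arc(right, 1) ⇒ at (8,-3), heading S
nothing shorter than 4 reaches the goal.

arc(right, 1), straight(4), straight(4), arc(right, 1)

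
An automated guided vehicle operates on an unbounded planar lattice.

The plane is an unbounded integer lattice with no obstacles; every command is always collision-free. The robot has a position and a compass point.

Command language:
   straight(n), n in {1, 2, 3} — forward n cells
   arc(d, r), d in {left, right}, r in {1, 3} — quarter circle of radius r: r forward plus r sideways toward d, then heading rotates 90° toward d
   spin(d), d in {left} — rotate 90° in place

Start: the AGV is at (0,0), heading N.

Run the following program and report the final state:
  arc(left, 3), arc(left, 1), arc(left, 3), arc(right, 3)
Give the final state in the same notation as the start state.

at (2,-4), heading S

from: at (0,0), heading N
t=1 arc(left, 3) ⇒ at (-3,3), heading W
t=2 arc(left, 1) ⇒ at (-4,2), heading S
t=3 arc(left, 3) ⇒ at (-1,-1), heading E
t=4 arc(right, 3) ⇒ at (2,-4), heading S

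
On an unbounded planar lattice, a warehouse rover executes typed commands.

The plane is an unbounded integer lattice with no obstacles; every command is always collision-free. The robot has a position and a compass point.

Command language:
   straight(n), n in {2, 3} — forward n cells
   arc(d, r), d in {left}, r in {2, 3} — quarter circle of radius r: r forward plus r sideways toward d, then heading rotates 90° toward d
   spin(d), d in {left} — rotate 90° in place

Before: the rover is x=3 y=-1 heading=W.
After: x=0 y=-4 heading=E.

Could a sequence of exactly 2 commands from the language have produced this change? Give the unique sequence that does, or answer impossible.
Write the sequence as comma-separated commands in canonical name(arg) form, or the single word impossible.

arc(left, 3), spin(left)

key: cell and facing (now E) both changed — the 2 commands mix motion and turning
from: x=3 y=-1 heading=W
t=1 arc(left, 3) ⇒ x=0 y=-4 heading=S
t=2 spin(left) ⇒ x=0 y=-4 heading=E
no rival 2-sequence matches.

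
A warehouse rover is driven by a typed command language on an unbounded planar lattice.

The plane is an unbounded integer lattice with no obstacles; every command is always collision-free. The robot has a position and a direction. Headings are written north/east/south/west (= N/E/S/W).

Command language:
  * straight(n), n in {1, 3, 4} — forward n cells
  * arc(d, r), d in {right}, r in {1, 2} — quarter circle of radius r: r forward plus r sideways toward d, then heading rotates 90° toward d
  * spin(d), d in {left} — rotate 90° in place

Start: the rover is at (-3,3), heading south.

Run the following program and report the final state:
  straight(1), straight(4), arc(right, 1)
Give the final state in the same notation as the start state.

at (-4,-3), heading west

begin: at (-3,3), heading south
t=1 straight(1) ⇒ at (-3,2), heading south
t=2 straight(4) ⇒ at (-3,-2), heading south
t=3 arc(right, 1) ⇒ at (-4,-3), heading west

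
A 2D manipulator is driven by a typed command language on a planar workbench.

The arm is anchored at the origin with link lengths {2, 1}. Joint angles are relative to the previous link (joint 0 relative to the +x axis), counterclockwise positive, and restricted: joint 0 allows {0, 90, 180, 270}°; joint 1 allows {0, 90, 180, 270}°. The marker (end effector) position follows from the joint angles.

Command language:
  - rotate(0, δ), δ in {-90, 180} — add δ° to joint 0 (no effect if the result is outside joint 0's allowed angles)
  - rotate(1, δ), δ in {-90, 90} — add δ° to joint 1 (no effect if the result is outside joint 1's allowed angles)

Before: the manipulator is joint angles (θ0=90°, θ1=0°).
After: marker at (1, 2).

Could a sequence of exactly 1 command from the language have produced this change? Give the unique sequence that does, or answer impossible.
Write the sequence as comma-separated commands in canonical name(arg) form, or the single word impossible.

rotate(1, -90)

start: joint angles (θ0=90°, θ1=0°)
1. rotate(1, -90) → joint angles (θ0=90°, θ1=270°)
uniquely the one of 4 1-step routes that fits.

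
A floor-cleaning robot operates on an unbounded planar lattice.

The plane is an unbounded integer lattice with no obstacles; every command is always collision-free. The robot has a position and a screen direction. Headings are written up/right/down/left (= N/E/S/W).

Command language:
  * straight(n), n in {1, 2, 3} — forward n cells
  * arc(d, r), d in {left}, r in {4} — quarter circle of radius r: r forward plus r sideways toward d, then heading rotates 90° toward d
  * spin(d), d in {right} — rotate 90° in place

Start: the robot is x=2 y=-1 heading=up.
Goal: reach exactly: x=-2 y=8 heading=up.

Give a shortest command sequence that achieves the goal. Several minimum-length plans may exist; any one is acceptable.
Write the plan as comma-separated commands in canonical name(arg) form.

straight(3), arc(left, 4), spin(right), straight(2)

t0: x=2 y=-1 heading=up
t=1 straight(3) ⇒ x=2 y=2 heading=up
t=2 arc(left, 4) ⇒ x=-2 y=6 heading=left
t=3 spin(right) ⇒ x=-2 y=6 heading=up
t=4 straight(2) ⇒ x=-2 y=8 heading=up
nothing shorter than 4 reaches the goal.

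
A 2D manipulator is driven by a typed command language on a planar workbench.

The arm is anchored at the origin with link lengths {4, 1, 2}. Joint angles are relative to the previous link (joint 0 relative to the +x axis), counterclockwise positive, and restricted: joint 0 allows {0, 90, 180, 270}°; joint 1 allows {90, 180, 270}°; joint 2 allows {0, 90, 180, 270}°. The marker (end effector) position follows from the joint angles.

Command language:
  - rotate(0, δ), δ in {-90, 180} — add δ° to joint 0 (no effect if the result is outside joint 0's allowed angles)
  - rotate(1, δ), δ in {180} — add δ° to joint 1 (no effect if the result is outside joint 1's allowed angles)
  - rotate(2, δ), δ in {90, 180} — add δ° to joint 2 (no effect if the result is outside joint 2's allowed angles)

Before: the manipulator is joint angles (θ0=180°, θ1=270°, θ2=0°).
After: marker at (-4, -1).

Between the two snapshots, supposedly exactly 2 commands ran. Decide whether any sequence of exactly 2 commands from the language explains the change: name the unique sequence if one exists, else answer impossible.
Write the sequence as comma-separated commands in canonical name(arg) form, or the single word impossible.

start: joint angles (θ0=180°, θ1=270°, θ2=0°)
1. rotate(2, 90) → joint angles (θ0=180°, θ1=270°, θ2=90°)
2. rotate(2, 90) → joint angles (θ0=180°, θ1=270°, θ2=180°)
all 25 alternatives checked — unique.

rotate(2, 90), rotate(2, 90)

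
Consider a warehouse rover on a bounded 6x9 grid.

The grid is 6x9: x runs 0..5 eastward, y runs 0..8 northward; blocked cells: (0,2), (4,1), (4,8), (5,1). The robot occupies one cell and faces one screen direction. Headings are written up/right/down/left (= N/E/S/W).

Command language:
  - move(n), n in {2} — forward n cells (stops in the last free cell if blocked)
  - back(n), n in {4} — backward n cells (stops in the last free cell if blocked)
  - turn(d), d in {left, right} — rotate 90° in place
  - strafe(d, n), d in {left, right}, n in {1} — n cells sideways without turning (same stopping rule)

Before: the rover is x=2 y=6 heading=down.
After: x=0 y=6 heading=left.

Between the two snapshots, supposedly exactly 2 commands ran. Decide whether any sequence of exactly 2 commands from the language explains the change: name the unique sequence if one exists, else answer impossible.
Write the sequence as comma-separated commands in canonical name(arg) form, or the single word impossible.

key: running move(2) before turn(right) would end elsewhere — order is forced
initial: x=2 y=6 heading=down
step 1 (turn(right)): x=2 y=6 heading=left
step 2 (move(2)): x=0 y=6 heading=left
no other 2-command option fits: unique.

turn(right), move(2)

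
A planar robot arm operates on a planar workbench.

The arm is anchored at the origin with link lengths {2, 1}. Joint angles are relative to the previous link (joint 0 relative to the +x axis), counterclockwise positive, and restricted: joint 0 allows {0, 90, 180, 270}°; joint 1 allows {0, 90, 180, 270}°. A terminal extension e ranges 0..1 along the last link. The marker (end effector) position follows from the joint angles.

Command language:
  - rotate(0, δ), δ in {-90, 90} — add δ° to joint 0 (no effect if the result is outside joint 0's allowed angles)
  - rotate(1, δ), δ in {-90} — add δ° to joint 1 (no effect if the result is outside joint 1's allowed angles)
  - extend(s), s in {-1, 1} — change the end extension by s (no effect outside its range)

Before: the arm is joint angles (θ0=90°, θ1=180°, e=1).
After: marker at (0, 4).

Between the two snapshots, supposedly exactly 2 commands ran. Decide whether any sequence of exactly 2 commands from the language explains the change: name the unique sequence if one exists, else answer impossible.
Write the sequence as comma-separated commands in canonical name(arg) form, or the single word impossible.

rotate(1, -90), rotate(1, -90)

initial: joint angles (θ0=90°, θ1=180°, e=1)
step 1 (rotate(1, -90)): joint angles (θ0=90°, θ1=90°, e=1)
step 2 (rotate(1, -90)): joint angles (θ0=90°, θ1=0°, e=1)
uniquely the one of 25 2-step routes that fits.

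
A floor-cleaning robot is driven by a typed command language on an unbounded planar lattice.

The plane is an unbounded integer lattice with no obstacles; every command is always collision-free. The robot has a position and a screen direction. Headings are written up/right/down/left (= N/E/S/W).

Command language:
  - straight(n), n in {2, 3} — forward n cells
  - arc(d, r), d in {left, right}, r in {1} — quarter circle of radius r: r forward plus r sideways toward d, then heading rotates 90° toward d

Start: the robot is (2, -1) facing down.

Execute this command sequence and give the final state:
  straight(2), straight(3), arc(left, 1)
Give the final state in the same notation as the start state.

(3, -7) facing right

t0: (2, -1) facing down
[1] after straight(2): (2, -3) facing down
[2] after straight(3): (2, -6) facing down
[3] after arc(left, 1): (3, -7) facing right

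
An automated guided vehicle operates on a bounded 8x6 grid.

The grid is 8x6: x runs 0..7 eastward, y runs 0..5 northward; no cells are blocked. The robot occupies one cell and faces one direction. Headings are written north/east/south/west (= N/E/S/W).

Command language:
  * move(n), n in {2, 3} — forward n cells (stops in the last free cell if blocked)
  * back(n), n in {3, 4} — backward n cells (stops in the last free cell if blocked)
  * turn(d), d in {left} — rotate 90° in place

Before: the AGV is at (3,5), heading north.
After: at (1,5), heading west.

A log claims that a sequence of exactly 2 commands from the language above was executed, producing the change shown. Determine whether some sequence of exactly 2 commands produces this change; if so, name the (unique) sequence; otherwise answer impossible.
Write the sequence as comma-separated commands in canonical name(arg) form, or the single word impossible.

turn(left), move(2)

key: position moved to (1,5) AND the heading swung to W — translation plus rotation needed
start: at (3,5), heading north
t=1 turn(left) ⇒ at (3,5), heading west
t=2 move(2) ⇒ at (1,5), heading west
uniquely the one of 25 2-step routes that fits.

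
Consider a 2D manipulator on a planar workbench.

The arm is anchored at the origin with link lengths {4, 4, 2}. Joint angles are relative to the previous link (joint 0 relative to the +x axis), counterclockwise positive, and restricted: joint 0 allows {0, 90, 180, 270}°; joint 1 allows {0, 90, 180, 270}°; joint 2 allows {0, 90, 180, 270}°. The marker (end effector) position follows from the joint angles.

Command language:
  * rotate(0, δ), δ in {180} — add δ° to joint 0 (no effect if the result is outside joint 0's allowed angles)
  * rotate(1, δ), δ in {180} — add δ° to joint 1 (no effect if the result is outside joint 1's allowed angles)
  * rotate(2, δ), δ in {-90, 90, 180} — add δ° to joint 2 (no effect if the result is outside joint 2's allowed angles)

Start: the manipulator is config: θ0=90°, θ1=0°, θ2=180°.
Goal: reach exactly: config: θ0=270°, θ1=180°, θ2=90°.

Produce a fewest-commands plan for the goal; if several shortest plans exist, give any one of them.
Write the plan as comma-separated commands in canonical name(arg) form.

rotate(2, -90), rotate(1, 180), rotate(0, 180)

from: config: θ0=90°, θ1=0°, θ2=180°
step 1 (rotate(2, -90)): config: θ0=90°, θ1=0°, θ2=90°
step 2 (rotate(1, 180)): config: θ0=90°, θ1=180°, θ2=90°
step 3 (rotate(0, 180)): config: θ0=270°, θ1=180°, θ2=90°
nothing shorter than 3 reaches the goal.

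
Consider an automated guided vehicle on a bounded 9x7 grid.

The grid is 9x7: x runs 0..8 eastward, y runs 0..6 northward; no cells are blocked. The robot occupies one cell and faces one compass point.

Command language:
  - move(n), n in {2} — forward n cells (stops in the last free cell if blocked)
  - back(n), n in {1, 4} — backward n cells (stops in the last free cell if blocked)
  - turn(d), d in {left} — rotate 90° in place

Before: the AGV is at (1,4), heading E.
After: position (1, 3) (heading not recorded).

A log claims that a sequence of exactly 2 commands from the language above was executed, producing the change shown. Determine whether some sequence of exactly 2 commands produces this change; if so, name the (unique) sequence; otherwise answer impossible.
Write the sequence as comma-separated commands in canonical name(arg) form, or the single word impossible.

key: running back(1) before turn(left) would end elsewhere — order is forced
from: at (1,4), heading E
[1] after turn(left): at (1,4), heading N
[2] after back(1): at (1,3), heading N
no rival 2-sequence matches.

turn(left), back(1)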